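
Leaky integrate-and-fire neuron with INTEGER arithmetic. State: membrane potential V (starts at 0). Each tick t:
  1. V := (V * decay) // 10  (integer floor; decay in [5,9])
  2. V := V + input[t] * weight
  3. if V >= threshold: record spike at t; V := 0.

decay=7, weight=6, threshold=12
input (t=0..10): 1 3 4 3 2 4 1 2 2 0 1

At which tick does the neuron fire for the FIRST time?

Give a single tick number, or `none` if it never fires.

Answer: 1

Derivation:
t=0: input=1 -> V=6
t=1: input=3 -> V=0 FIRE
t=2: input=4 -> V=0 FIRE
t=3: input=3 -> V=0 FIRE
t=4: input=2 -> V=0 FIRE
t=5: input=4 -> V=0 FIRE
t=6: input=1 -> V=6
t=7: input=2 -> V=0 FIRE
t=8: input=2 -> V=0 FIRE
t=9: input=0 -> V=0
t=10: input=1 -> V=6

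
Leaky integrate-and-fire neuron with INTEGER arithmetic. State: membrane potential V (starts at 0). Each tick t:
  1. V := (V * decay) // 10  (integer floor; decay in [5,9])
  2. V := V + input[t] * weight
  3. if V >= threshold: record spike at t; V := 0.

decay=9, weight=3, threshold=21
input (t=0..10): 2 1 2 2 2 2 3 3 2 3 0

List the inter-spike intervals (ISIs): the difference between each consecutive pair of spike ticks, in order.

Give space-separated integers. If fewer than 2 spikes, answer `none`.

Answer: 3

Derivation:
t=0: input=2 -> V=6
t=1: input=1 -> V=8
t=2: input=2 -> V=13
t=3: input=2 -> V=17
t=4: input=2 -> V=0 FIRE
t=5: input=2 -> V=6
t=6: input=3 -> V=14
t=7: input=3 -> V=0 FIRE
t=8: input=2 -> V=6
t=9: input=3 -> V=14
t=10: input=0 -> V=12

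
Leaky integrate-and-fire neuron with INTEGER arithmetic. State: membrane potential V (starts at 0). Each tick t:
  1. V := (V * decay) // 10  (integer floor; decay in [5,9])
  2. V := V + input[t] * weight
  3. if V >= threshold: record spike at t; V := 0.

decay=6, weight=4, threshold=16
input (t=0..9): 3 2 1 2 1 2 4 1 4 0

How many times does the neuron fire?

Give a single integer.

t=0: input=3 -> V=12
t=1: input=2 -> V=15
t=2: input=1 -> V=13
t=3: input=2 -> V=15
t=4: input=1 -> V=13
t=5: input=2 -> V=15
t=6: input=4 -> V=0 FIRE
t=7: input=1 -> V=4
t=8: input=4 -> V=0 FIRE
t=9: input=0 -> V=0

Answer: 2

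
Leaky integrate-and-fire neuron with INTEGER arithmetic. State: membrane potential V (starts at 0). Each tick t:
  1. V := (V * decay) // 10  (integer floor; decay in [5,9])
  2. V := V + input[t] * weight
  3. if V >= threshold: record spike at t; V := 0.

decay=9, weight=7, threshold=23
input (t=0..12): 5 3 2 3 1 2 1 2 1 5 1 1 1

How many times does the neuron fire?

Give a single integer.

t=0: input=5 -> V=0 FIRE
t=1: input=3 -> V=21
t=2: input=2 -> V=0 FIRE
t=3: input=3 -> V=21
t=4: input=1 -> V=0 FIRE
t=5: input=2 -> V=14
t=6: input=1 -> V=19
t=7: input=2 -> V=0 FIRE
t=8: input=1 -> V=7
t=9: input=5 -> V=0 FIRE
t=10: input=1 -> V=7
t=11: input=1 -> V=13
t=12: input=1 -> V=18

Answer: 5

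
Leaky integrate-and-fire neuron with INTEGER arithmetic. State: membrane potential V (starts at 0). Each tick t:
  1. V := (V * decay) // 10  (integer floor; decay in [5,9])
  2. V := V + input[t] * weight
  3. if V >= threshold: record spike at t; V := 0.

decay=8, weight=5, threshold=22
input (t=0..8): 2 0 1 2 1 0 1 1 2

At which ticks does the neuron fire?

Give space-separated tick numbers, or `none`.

t=0: input=2 -> V=10
t=1: input=0 -> V=8
t=2: input=1 -> V=11
t=3: input=2 -> V=18
t=4: input=1 -> V=19
t=5: input=0 -> V=15
t=6: input=1 -> V=17
t=7: input=1 -> V=18
t=8: input=2 -> V=0 FIRE

Answer: 8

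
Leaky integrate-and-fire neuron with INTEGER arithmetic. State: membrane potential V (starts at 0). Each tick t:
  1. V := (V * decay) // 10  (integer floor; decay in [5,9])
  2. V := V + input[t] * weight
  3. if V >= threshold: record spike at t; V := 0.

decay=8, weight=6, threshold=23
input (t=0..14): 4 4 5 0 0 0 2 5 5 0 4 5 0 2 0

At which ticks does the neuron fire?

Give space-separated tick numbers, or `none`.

t=0: input=4 -> V=0 FIRE
t=1: input=4 -> V=0 FIRE
t=2: input=5 -> V=0 FIRE
t=3: input=0 -> V=0
t=4: input=0 -> V=0
t=5: input=0 -> V=0
t=6: input=2 -> V=12
t=7: input=5 -> V=0 FIRE
t=8: input=5 -> V=0 FIRE
t=9: input=0 -> V=0
t=10: input=4 -> V=0 FIRE
t=11: input=5 -> V=0 FIRE
t=12: input=0 -> V=0
t=13: input=2 -> V=12
t=14: input=0 -> V=9

Answer: 0 1 2 7 8 10 11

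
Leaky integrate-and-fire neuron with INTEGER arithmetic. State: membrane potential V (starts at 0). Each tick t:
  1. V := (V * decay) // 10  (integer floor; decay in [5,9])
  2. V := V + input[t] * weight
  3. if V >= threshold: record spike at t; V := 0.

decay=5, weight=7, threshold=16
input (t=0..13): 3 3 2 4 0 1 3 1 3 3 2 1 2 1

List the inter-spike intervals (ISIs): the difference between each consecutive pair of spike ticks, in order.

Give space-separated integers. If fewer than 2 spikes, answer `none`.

t=0: input=3 -> V=0 FIRE
t=1: input=3 -> V=0 FIRE
t=2: input=2 -> V=14
t=3: input=4 -> V=0 FIRE
t=4: input=0 -> V=0
t=5: input=1 -> V=7
t=6: input=3 -> V=0 FIRE
t=7: input=1 -> V=7
t=8: input=3 -> V=0 FIRE
t=9: input=3 -> V=0 FIRE
t=10: input=2 -> V=14
t=11: input=1 -> V=14
t=12: input=2 -> V=0 FIRE
t=13: input=1 -> V=7

Answer: 1 2 3 2 1 3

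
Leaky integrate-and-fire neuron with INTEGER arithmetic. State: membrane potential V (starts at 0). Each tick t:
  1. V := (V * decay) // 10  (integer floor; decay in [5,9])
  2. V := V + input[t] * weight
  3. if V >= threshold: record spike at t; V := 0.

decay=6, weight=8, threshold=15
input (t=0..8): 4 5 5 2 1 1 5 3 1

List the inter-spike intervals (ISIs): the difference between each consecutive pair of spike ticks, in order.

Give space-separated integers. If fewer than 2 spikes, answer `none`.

t=0: input=4 -> V=0 FIRE
t=1: input=5 -> V=0 FIRE
t=2: input=5 -> V=0 FIRE
t=3: input=2 -> V=0 FIRE
t=4: input=1 -> V=8
t=5: input=1 -> V=12
t=6: input=5 -> V=0 FIRE
t=7: input=3 -> V=0 FIRE
t=8: input=1 -> V=8

Answer: 1 1 1 3 1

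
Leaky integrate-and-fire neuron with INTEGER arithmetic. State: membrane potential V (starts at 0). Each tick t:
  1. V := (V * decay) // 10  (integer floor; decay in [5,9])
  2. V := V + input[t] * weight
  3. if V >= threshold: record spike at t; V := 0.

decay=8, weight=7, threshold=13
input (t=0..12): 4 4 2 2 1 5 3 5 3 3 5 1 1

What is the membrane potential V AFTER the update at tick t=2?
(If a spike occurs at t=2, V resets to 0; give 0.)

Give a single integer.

t=0: input=4 -> V=0 FIRE
t=1: input=4 -> V=0 FIRE
t=2: input=2 -> V=0 FIRE
t=3: input=2 -> V=0 FIRE
t=4: input=1 -> V=7
t=5: input=5 -> V=0 FIRE
t=6: input=3 -> V=0 FIRE
t=7: input=5 -> V=0 FIRE
t=8: input=3 -> V=0 FIRE
t=9: input=3 -> V=0 FIRE
t=10: input=5 -> V=0 FIRE
t=11: input=1 -> V=7
t=12: input=1 -> V=12

Answer: 0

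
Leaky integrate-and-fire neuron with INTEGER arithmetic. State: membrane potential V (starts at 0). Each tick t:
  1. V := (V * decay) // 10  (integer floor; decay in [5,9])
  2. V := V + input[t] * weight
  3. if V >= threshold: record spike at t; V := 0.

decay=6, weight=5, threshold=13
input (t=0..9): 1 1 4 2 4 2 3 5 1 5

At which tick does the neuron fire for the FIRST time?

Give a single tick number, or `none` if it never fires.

t=0: input=1 -> V=5
t=1: input=1 -> V=8
t=2: input=4 -> V=0 FIRE
t=3: input=2 -> V=10
t=4: input=4 -> V=0 FIRE
t=5: input=2 -> V=10
t=6: input=3 -> V=0 FIRE
t=7: input=5 -> V=0 FIRE
t=8: input=1 -> V=5
t=9: input=5 -> V=0 FIRE

Answer: 2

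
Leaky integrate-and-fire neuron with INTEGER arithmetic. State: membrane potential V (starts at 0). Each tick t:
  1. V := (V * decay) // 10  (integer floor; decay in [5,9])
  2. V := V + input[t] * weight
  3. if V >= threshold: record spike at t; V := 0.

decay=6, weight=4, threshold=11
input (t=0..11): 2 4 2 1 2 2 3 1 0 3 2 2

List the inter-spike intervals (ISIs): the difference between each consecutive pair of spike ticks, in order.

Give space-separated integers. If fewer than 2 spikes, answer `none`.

t=0: input=2 -> V=8
t=1: input=4 -> V=0 FIRE
t=2: input=2 -> V=8
t=3: input=1 -> V=8
t=4: input=2 -> V=0 FIRE
t=5: input=2 -> V=8
t=6: input=3 -> V=0 FIRE
t=7: input=1 -> V=4
t=8: input=0 -> V=2
t=9: input=3 -> V=0 FIRE
t=10: input=2 -> V=8
t=11: input=2 -> V=0 FIRE

Answer: 3 2 3 2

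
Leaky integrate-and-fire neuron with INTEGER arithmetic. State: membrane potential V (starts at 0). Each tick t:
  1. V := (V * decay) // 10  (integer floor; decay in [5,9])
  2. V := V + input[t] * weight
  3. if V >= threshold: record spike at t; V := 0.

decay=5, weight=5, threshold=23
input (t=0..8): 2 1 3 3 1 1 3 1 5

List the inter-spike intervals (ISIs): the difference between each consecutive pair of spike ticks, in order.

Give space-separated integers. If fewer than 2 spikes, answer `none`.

Answer: 5

Derivation:
t=0: input=2 -> V=10
t=1: input=1 -> V=10
t=2: input=3 -> V=20
t=3: input=3 -> V=0 FIRE
t=4: input=1 -> V=5
t=5: input=1 -> V=7
t=6: input=3 -> V=18
t=7: input=1 -> V=14
t=8: input=5 -> V=0 FIRE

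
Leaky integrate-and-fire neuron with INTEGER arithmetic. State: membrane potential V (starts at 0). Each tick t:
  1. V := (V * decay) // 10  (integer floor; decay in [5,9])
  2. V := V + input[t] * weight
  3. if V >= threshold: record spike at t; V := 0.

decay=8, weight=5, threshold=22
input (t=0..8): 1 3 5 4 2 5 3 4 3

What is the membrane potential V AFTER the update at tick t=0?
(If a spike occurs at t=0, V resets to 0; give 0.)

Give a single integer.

Answer: 5

Derivation:
t=0: input=1 -> V=5
t=1: input=3 -> V=19
t=2: input=5 -> V=0 FIRE
t=3: input=4 -> V=20
t=4: input=2 -> V=0 FIRE
t=5: input=5 -> V=0 FIRE
t=6: input=3 -> V=15
t=7: input=4 -> V=0 FIRE
t=8: input=3 -> V=15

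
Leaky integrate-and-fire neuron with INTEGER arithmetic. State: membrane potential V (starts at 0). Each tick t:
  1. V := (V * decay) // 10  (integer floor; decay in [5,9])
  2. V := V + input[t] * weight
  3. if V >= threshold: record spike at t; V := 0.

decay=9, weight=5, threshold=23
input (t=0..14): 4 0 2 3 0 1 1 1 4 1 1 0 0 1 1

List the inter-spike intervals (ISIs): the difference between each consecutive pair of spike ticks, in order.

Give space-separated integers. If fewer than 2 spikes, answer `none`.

Answer: 6

Derivation:
t=0: input=4 -> V=20
t=1: input=0 -> V=18
t=2: input=2 -> V=0 FIRE
t=3: input=3 -> V=15
t=4: input=0 -> V=13
t=5: input=1 -> V=16
t=6: input=1 -> V=19
t=7: input=1 -> V=22
t=8: input=4 -> V=0 FIRE
t=9: input=1 -> V=5
t=10: input=1 -> V=9
t=11: input=0 -> V=8
t=12: input=0 -> V=7
t=13: input=1 -> V=11
t=14: input=1 -> V=14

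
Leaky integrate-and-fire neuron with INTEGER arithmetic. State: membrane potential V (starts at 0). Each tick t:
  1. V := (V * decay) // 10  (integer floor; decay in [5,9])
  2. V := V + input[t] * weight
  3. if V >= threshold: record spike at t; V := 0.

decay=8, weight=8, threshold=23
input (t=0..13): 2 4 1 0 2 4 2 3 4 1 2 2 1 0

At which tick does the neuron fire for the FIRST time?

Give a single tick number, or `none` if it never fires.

Answer: 1

Derivation:
t=0: input=2 -> V=16
t=1: input=4 -> V=0 FIRE
t=2: input=1 -> V=8
t=3: input=0 -> V=6
t=4: input=2 -> V=20
t=5: input=4 -> V=0 FIRE
t=6: input=2 -> V=16
t=7: input=3 -> V=0 FIRE
t=8: input=4 -> V=0 FIRE
t=9: input=1 -> V=8
t=10: input=2 -> V=22
t=11: input=2 -> V=0 FIRE
t=12: input=1 -> V=8
t=13: input=0 -> V=6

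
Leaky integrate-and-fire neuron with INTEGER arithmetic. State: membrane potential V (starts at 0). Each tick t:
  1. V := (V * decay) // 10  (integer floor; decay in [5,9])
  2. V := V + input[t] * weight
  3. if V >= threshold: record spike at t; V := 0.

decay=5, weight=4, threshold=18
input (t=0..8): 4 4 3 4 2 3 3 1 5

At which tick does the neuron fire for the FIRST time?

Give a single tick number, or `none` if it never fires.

t=0: input=4 -> V=16
t=1: input=4 -> V=0 FIRE
t=2: input=3 -> V=12
t=3: input=4 -> V=0 FIRE
t=4: input=2 -> V=8
t=5: input=3 -> V=16
t=6: input=3 -> V=0 FIRE
t=7: input=1 -> V=4
t=8: input=5 -> V=0 FIRE

Answer: 1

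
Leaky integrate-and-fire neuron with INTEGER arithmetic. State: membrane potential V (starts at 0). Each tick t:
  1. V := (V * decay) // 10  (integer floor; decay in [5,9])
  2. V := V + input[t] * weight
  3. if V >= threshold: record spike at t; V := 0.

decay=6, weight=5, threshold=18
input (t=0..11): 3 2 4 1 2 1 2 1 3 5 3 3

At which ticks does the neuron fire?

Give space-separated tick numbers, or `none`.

t=0: input=3 -> V=15
t=1: input=2 -> V=0 FIRE
t=2: input=4 -> V=0 FIRE
t=3: input=1 -> V=5
t=4: input=2 -> V=13
t=5: input=1 -> V=12
t=6: input=2 -> V=17
t=7: input=1 -> V=15
t=8: input=3 -> V=0 FIRE
t=9: input=5 -> V=0 FIRE
t=10: input=3 -> V=15
t=11: input=3 -> V=0 FIRE

Answer: 1 2 8 9 11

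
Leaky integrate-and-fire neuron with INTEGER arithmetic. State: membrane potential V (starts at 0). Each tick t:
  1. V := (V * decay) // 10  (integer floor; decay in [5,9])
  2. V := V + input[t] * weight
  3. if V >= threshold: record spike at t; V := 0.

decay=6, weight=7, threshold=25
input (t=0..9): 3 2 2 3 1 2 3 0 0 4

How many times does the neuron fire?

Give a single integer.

t=0: input=3 -> V=21
t=1: input=2 -> V=0 FIRE
t=2: input=2 -> V=14
t=3: input=3 -> V=0 FIRE
t=4: input=1 -> V=7
t=5: input=2 -> V=18
t=6: input=3 -> V=0 FIRE
t=7: input=0 -> V=0
t=8: input=0 -> V=0
t=9: input=4 -> V=0 FIRE

Answer: 4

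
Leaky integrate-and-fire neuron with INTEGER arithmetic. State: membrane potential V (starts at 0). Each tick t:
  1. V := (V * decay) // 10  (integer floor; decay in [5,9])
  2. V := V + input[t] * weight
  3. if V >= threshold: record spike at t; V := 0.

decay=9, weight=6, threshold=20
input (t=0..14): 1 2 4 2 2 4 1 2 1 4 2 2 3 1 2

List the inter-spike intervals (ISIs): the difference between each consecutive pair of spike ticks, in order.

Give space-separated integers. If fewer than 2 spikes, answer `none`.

Answer: 2 1 3 1 2 2

Derivation:
t=0: input=1 -> V=6
t=1: input=2 -> V=17
t=2: input=4 -> V=0 FIRE
t=3: input=2 -> V=12
t=4: input=2 -> V=0 FIRE
t=5: input=4 -> V=0 FIRE
t=6: input=1 -> V=6
t=7: input=2 -> V=17
t=8: input=1 -> V=0 FIRE
t=9: input=4 -> V=0 FIRE
t=10: input=2 -> V=12
t=11: input=2 -> V=0 FIRE
t=12: input=3 -> V=18
t=13: input=1 -> V=0 FIRE
t=14: input=2 -> V=12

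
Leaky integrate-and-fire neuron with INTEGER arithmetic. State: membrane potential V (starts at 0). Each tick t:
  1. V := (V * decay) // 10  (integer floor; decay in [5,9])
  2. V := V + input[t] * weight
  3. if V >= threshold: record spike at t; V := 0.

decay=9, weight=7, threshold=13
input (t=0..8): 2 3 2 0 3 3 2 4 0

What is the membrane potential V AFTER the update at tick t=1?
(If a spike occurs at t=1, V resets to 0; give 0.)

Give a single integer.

Answer: 0

Derivation:
t=0: input=2 -> V=0 FIRE
t=1: input=3 -> V=0 FIRE
t=2: input=2 -> V=0 FIRE
t=3: input=0 -> V=0
t=4: input=3 -> V=0 FIRE
t=5: input=3 -> V=0 FIRE
t=6: input=2 -> V=0 FIRE
t=7: input=4 -> V=0 FIRE
t=8: input=0 -> V=0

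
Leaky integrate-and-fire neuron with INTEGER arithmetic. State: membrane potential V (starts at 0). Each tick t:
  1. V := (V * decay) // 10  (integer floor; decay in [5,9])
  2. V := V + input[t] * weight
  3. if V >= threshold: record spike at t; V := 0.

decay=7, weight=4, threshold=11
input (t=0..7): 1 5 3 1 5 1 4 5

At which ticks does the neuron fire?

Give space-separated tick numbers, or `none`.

Answer: 1 2 4 6 7

Derivation:
t=0: input=1 -> V=4
t=1: input=5 -> V=0 FIRE
t=2: input=3 -> V=0 FIRE
t=3: input=1 -> V=4
t=4: input=5 -> V=0 FIRE
t=5: input=1 -> V=4
t=6: input=4 -> V=0 FIRE
t=7: input=5 -> V=0 FIRE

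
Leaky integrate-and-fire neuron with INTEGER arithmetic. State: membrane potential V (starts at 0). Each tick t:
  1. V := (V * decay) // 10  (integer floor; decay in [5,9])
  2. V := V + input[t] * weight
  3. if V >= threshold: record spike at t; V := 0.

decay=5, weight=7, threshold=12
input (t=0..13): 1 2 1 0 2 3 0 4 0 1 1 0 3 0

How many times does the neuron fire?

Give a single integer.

t=0: input=1 -> V=7
t=1: input=2 -> V=0 FIRE
t=2: input=1 -> V=7
t=3: input=0 -> V=3
t=4: input=2 -> V=0 FIRE
t=5: input=3 -> V=0 FIRE
t=6: input=0 -> V=0
t=7: input=4 -> V=0 FIRE
t=8: input=0 -> V=0
t=9: input=1 -> V=7
t=10: input=1 -> V=10
t=11: input=0 -> V=5
t=12: input=3 -> V=0 FIRE
t=13: input=0 -> V=0

Answer: 5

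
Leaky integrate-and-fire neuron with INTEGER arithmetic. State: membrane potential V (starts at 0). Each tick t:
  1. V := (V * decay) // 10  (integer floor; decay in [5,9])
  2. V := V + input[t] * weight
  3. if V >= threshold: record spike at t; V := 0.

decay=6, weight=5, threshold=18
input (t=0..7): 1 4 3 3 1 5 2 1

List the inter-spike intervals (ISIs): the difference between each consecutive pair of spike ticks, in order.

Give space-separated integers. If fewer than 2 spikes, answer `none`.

Answer: 2 2

Derivation:
t=0: input=1 -> V=5
t=1: input=4 -> V=0 FIRE
t=2: input=3 -> V=15
t=3: input=3 -> V=0 FIRE
t=4: input=1 -> V=5
t=5: input=5 -> V=0 FIRE
t=6: input=2 -> V=10
t=7: input=1 -> V=11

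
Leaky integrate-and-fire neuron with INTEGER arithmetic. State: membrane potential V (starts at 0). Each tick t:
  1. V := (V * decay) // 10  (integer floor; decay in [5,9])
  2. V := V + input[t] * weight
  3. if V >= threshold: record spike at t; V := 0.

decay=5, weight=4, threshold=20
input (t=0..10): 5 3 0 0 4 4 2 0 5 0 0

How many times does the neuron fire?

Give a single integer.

t=0: input=5 -> V=0 FIRE
t=1: input=3 -> V=12
t=2: input=0 -> V=6
t=3: input=0 -> V=3
t=4: input=4 -> V=17
t=5: input=4 -> V=0 FIRE
t=6: input=2 -> V=8
t=7: input=0 -> V=4
t=8: input=5 -> V=0 FIRE
t=9: input=0 -> V=0
t=10: input=0 -> V=0

Answer: 3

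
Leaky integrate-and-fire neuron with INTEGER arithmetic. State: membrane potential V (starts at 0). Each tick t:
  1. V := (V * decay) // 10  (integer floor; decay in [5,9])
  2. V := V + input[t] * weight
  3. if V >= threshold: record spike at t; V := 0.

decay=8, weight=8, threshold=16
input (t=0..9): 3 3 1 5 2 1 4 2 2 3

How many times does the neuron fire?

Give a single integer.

Answer: 8

Derivation:
t=0: input=3 -> V=0 FIRE
t=1: input=3 -> V=0 FIRE
t=2: input=1 -> V=8
t=3: input=5 -> V=0 FIRE
t=4: input=2 -> V=0 FIRE
t=5: input=1 -> V=8
t=6: input=4 -> V=0 FIRE
t=7: input=2 -> V=0 FIRE
t=8: input=2 -> V=0 FIRE
t=9: input=3 -> V=0 FIRE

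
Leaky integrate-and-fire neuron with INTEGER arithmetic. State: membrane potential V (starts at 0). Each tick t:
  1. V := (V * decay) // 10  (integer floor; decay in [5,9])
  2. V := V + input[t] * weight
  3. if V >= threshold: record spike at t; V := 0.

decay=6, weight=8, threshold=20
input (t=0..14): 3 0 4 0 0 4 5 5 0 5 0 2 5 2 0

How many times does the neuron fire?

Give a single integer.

Answer: 7

Derivation:
t=0: input=3 -> V=0 FIRE
t=1: input=0 -> V=0
t=2: input=4 -> V=0 FIRE
t=3: input=0 -> V=0
t=4: input=0 -> V=0
t=5: input=4 -> V=0 FIRE
t=6: input=5 -> V=0 FIRE
t=7: input=5 -> V=0 FIRE
t=8: input=0 -> V=0
t=9: input=5 -> V=0 FIRE
t=10: input=0 -> V=0
t=11: input=2 -> V=16
t=12: input=5 -> V=0 FIRE
t=13: input=2 -> V=16
t=14: input=0 -> V=9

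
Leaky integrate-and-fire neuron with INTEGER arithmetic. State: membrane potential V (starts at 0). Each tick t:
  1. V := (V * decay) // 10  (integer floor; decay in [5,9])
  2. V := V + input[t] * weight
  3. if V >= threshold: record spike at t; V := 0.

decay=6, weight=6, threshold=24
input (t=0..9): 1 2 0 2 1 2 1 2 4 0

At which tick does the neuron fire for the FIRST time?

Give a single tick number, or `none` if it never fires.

t=0: input=1 -> V=6
t=1: input=2 -> V=15
t=2: input=0 -> V=9
t=3: input=2 -> V=17
t=4: input=1 -> V=16
t=5: input=2 -> V=21
t=6: input=1 -> V=18
t=7: input=2 -> V=22
t=8: input=4 -> V=0 FIRE
t=9: input=0 -> V=0

Answer: 8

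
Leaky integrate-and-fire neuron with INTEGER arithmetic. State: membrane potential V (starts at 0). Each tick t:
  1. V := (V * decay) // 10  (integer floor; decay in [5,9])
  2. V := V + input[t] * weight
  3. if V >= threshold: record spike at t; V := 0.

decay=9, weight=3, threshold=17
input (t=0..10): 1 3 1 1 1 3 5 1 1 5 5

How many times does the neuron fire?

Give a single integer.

t=0: input=1 -> V=3
t=1: input=3 -> V=11
t=2: input=1 -> V=12
t=3: input=1 -> V=13
t=4: input=1 -> V=14
t=5: input=3 -> V=0 FIRE
t=6: input=5 -> V=15
t=7: input=1 -> V=16
t=8: input=1 -> V=0 FIRE
t=9: input=5 -> V=15
t=10: input=5 -> V=0 FIRE

Answer: 3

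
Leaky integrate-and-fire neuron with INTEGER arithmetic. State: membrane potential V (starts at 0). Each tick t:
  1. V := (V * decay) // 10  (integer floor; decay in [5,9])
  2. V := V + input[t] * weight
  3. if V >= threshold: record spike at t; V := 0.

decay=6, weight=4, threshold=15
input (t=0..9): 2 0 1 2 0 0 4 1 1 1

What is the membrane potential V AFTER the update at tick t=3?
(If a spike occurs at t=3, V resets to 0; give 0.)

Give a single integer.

Answer: 11

Derivation:
t=0: input=2 -> V=8
t=1: input=0 -> V=4
t=2: input=1 -> V=6
t=3: input=2 -> V=11
t=4: input=0 -> V=6
t=5: input=0 -> V=3
t=6: input=4 -> V=0 FIRE
t=7: input=1 -> V=4
t=8: input=1 -> V=6
t=9: input=1 -> V=7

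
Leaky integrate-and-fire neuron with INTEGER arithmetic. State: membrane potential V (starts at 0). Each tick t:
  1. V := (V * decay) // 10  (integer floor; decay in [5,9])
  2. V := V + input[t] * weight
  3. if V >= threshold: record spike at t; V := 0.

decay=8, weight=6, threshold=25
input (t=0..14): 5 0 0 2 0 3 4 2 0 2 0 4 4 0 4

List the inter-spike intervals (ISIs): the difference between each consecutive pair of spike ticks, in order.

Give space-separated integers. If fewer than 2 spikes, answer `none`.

Answer: 5 2 4 3

Derivation:
t=0: input=5 -> V=0 FIRE
t=1: input=0 -> V=0
t=2: input=0 -> V=0
t=3: input=2 -> V=12
t=4: input=0 -> V=9
t=5: input=3 -> V=0 FIRE
t=6: input=4 -> V=24
t=7: input=2 -> V=0 FIRE
t=8: input=0 -> V=0
t=9: input=2 -> V=12
t=10: input=0 -> V=9
t=11: input=4 -> V=0 FIRE
t=12: input=4 -> V=24
t=13: input=0 -> V=19
t=14: input=4 -> V=0 FIRE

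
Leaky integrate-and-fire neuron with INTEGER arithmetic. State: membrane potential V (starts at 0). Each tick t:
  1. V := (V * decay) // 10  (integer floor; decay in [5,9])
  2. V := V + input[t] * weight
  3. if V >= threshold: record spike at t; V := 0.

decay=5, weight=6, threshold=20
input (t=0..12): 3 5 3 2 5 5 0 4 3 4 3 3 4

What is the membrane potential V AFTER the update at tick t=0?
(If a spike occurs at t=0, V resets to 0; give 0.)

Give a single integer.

Answer: 18

Derivation:
t=0: input=3 -> V=18
t=1: input=5 -> V=0 FIRE
t=2: input=3 -> V=18
t=3: input=2 -> V=0 FIRE
t=4: input=5 -> V=0 FIRE
t=5: input=5 -> V=0 FIRE
t=6: input=0 -> V=0
t=7: input=4 -> V=0 FIRE
t=8: input=3 -> V=18
t=9: input=4 -> V=0 FIRE
t=10: input=3 -> V=18
t=11: input=3 -> V=0 FIRE
t=12: input=4 -> V=0 FIRE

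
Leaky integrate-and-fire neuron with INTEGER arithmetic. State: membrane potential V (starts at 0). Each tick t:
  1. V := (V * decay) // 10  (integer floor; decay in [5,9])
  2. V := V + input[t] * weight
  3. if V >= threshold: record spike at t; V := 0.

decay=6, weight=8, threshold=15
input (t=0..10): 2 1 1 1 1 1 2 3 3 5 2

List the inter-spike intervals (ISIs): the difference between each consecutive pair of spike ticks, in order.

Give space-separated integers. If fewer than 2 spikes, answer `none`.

Answer: 3 3 1 1 1 1

Derivation:
t=0: input=2 -> V=0 FIRE
t=1: input=1 -> V=8
t=2: input=1 -> V=12
t=3: input=1 -> V=0 FIRE
t=4: input=1 -> V=8
t=5: input=1 -> V=12
t=6: input=2 -> V=0 FIRE
t=7: input=3 -> V=0 FIRE
t=8: input=3 -> V=0 FIRE
t=9: input=5 -> V=0 FIRE
t=10: input=2 -> V=0 FIRE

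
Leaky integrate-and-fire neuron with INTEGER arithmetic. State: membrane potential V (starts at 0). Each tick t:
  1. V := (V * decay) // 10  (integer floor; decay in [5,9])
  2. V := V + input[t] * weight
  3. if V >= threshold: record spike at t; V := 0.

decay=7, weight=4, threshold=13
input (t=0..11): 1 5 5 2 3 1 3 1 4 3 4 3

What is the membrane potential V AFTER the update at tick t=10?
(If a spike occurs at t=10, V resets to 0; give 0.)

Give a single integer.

Answer: 0

Derivation:
t=0: input=1 -> V=4
t=1: input=5 -> V=0 FIRE
t=2: input=5 -> V=0 FIRE
t=3: input=2 -> V=8
t=4: input=3 -> V=0 FIRE
t=5: input=1 -> V=4
t=6: input=3 -> V=0 FIRE
t=7: input=1 -> V=4
t=8: input=4 -> V=0 FIRE
t=9: input=3 -> V=12
t=10: input=4 -> V=0 FIRE
t=11: input=3 -> V=12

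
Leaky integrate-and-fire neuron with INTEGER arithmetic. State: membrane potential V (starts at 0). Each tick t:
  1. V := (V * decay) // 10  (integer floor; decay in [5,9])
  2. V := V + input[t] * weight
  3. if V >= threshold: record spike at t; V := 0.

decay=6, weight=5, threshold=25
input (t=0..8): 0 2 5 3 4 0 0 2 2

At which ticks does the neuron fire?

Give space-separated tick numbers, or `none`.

Answer: 2 4

Derivation:
t=0: input=0 -> V=0
t=1: input=2 -> V=10
t=2: input=5 -> V=0 FIRE
t=3: input=3 -> V=15
t=4: input=4 -> V=0 FIRE
t=5: input=0 -> V=0
t=6: input=0 -> V=0
t=7: input=2 -> V=10
t=8: input=2 -> V=16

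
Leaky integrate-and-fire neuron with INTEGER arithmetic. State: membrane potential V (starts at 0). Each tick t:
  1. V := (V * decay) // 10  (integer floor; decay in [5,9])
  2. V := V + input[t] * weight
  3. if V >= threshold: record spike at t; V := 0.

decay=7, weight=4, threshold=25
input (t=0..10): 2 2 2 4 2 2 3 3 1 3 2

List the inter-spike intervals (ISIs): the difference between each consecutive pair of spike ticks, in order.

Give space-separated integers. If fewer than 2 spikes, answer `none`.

Answer: 4

Derivation:
t=0: input=2 -> V=8
t=1: input=2 -> V=13
t=2: input=2 -> V=17
t=3: input=4 -> V=0 FIRE
t=4: input=2 -> V=8
t=5: input=2 -> V=13
t=6: input=3 -> V=21
t=7: input=3 -> V=0 FIRE
t=8: input=1 -> V=4
t=9: input=3 -> V=14
t=10: input=2 -> V=17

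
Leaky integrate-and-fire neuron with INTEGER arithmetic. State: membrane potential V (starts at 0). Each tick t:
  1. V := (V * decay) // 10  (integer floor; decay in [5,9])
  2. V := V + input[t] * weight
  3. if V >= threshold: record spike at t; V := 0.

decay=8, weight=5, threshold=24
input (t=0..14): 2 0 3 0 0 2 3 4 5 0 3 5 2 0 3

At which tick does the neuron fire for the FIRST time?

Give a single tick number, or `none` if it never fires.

t=0: input=2 -> V=10
t=1: input=0 -> V=8
t=2: input=3 -> V=21
t=3: input=0 -> V=16
t=4: input=0 -> V=12
t=5: input=2 -> V=19
t=6: input=3 -> V=0 FIRE
t=7: input=4 -> V=20
t=8: input=5 -> V=0 FIRE
t=9: input=0 -> V=0
t=10: input=3 -> V=15
t=11: input=5 -> V=0 FIRE
t=12: input=2 -> V=10
t=13: input=0 -> V=8
t=14: input=3 -> V=21

Answer: 6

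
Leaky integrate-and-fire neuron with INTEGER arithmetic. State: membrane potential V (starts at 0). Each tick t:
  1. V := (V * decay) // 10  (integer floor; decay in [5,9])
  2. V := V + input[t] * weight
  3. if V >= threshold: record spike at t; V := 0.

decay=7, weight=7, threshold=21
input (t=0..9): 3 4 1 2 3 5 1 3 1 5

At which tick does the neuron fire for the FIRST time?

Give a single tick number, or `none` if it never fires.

Answer: 0

Derivation:
t=0: input=3 -> V=0 FIRE
t=1: input=4 -> V=0 FIRE
t=2: input=1 -> V=7
t=3: input=2 -> V=18
t=4: input=3 -> V=0 FIRE
t=5: input=5 -> V=0 FIRE
t=6: input=1 -> V=7
t=7: input=3 -> V=0 FIRE
t=8: input=1 -> V=7
t=9: input=5 -> V=0 FIRE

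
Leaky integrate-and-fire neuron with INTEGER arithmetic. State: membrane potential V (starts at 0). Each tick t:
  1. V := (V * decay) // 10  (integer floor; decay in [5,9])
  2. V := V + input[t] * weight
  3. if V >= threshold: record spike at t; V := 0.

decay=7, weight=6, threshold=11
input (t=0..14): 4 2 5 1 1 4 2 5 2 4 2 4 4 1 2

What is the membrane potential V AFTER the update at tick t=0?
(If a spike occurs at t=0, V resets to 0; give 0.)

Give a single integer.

t=0: input=4 -> V=0 FIRE
t=1: input=2 -> V=0 FIRE
t=2: input=5 -> V=0 FIRE
t=3: input=1 -> V=6
t=4: input=1 -> V=10
t=5: input=4 -> V=0 FIRE
t=6: input=2 -> V=0 FIRE
t=7: input=5 -> V=0 FIRE
t=8: input=2 -> V=0 FIRE
t=9: input=4 -> V=0 FIRE
t=10: input=2 -> V=0 FIRE
t=11: input=4 -> V=0 FIRE
t=12: input=4 -> V=0 FIRE
t=13: input=1 -> V=6
t=14: input=2 -> V=0 FIRE

Answer: 0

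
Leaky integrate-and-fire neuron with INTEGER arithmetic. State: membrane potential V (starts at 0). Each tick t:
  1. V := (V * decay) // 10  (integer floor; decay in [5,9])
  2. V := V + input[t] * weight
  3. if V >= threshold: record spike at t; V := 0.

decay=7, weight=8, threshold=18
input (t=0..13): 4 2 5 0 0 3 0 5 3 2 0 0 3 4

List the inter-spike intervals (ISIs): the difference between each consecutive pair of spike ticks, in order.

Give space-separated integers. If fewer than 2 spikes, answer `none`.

Answer: 2 3 2 1 4 1

Derivation:
t=0: input=4 -> V=0 FIRE
t=1: input=2 -> V=16
t=2: input=5 -> V=0 FIRE
t=3: input=0 -> V=0
t=4: input=0 -> V=0
t=5: input=3 -> V=0 FIRE
t=6: input=0 -> V=0
t=7: input=5 -> V=0 FIRE
t=8: input=3 -> V=0 FIRE
t=9: input=2 -> V=16
t=10: input=0 -> V=11
t=11: input=0 -> V=7
t=12: input=3 -> V=0 FIRE
t=13: input=4 -> V=0 FIRE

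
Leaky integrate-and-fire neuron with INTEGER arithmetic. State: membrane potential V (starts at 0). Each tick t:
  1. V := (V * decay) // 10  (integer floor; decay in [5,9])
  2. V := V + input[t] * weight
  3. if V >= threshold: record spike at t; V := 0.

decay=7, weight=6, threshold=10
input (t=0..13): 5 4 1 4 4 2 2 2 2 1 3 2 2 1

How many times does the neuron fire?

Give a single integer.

t=0: input=5 -> V=0 FIRE
t=1: input=4 -> V=0 FIRE
t=2: input=1 -> V=6
t=3: input=4 -> V=0 FIRE
t=4: input=4 -> V=0 FIRE
t=5: input=2 -> V=0 FIRE
t=6: input=2 -> V=0 FIRE
t=7: input=2 -> V=0 FIRE
t=8: input=2 -> V=0 FIRE
t=9: input=1 -> V=6
t=10: input=3 -> V=0 FIRE
t=11: input=2 -> V=0 FIRE
t=12: input=2 -> V=0 FIRE
t=13: input=1 -> V=6

Answer: 11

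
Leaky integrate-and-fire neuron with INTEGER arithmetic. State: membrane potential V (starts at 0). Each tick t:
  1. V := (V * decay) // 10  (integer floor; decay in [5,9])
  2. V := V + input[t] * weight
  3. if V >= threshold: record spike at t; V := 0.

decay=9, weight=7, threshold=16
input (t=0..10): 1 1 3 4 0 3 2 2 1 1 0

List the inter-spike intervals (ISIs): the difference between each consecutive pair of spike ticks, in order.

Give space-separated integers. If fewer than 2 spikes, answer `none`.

t=0: input=1 -> V=7
t=1: input=1 -> V=13
t=2: input=3 -> V=0 FIRE
t=3: input=4 -> V=0 FIRE
t=4: input=0 -> V=0
t=5: input=3 -> V=0 FIRE
t=6: input=2 -> V=14
t=7: input=2 -> V=0 FIRE
t=8: input=1 -> V=7
t=9: input=1 -> V=13
t=10: input=0 -> V=11

Answer: 1 2 2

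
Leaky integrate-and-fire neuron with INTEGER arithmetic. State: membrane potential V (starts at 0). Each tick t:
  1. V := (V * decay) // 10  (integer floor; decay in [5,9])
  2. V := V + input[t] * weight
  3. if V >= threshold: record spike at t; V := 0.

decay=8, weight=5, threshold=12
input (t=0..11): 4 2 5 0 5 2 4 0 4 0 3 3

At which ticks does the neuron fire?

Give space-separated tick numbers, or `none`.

t=0: input=4 -> V=0 FIRE
t=1: input=2 -> V=10
t=2: input=5 -> V=0 FIRE
t=3: input=0 -> V=0
t=4: input=5 -> V=0 FIRE
t=5: input=2 -> V=10
t=6: input=4 -> V=0 FIRE
t=7: input=0 -> V=0
t=8: input=4 -> V=0 FIRE
t=9: input=0 -> V=0
t=10: input=3 -> V=0 FIRE
t=11: input=3 -> V=0 FIRE

Answer: 0 2 4 6 8 10 11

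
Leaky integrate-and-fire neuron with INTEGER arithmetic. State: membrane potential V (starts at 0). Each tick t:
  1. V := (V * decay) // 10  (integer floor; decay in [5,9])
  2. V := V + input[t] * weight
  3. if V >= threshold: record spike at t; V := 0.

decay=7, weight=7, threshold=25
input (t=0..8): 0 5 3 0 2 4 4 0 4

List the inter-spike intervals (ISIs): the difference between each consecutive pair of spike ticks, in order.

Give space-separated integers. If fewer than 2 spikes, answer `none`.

t=0: input=0 -> V=0
t=1: input=5 -> V=0 FIRE
t=2: input=3 -> V=21
t=3: input=0 -> V=14
t=4: input=2 -> V=23
t=5: input=4 -> V=0 FIRE
t=6: input=4 -> V=0 FIRE
t=7: input=0 -> V=0
t=8: input=4 -> V=0 FIRE

Answer: 4 1 2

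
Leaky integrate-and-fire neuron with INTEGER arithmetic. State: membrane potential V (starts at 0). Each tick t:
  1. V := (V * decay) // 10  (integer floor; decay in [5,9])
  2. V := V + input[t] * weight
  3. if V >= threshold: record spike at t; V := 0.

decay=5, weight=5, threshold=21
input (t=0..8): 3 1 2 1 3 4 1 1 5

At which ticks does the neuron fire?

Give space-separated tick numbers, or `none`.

Answer: 4 8

Derivation:
t=0: input=3 -> V=15
t=1: input=1 -> V=12
t=2: input=2 -> V=16
t=3: input=1 -> V=13
t=4: input=3 -> V=0 FIRE
t=5: input=4 -> V=20
t=6: input=1 -> V=15
t=7: input=1 -> V=12
t=8: input=5 -> V=0 FIRE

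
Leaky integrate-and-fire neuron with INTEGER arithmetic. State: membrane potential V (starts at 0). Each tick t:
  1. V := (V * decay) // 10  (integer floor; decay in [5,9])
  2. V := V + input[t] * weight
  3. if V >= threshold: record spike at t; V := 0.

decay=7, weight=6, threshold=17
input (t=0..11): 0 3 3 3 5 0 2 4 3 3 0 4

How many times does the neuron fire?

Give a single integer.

Answer: 8

Derivation:
t=0: input=0 -> V=0
t=1: input=3 -> V=0 FIRE
t=2: input=3 -> V=0 FIRE
t=3: input=3 -> V=0 FIRE
t=4: input=5 -> V=0 FIRE
t=5: input=0 -> V=0
t=6: input=2 -> V=12
t=7: input=4 -> V=0 FIRE
t=8: input=3 -> V=0 FIRE
t=9: input=3 -> V=0 FIRE
t=10: input=0 -> V=0
t=11: input=4 -> V=0 FIRE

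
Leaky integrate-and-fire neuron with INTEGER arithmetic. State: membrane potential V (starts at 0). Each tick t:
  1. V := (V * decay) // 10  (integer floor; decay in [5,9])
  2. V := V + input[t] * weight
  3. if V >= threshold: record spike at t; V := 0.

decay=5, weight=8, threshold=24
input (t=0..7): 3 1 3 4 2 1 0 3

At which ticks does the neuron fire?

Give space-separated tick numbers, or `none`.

Answer: 0 2 3 7

Derivation:
t=0: input=3 -> V=0 FIRE
t=1: input=1 -> V=8
t=2: input=3 -> V=0 FIRE
t=3: input=4 -> V=0 FIRE
t=4: input=2 -> V=16
t=5: input=1 -> V=16
t=6: input=0 -> V=8
t=7: input=3 -> V=0 FIRE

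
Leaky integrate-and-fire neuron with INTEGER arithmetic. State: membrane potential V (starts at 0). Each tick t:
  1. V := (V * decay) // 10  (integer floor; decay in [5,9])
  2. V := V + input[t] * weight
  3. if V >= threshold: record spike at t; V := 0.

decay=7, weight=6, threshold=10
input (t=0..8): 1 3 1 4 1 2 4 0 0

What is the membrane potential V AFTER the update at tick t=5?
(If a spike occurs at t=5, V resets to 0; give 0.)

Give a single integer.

Answer: 0

Derivation:
t=0: input=1 -> V=6
t=1: input=3 -> V=0 FIRE
t=2: input=1 -> V=6
t=3: input=4 -> V=0 FIRE
t=4: input=1 -> V=6
t=5: input=2 -> V=0 FIRE
t=6: input=4 -> V=0 FIRE
t=7: input=0 -> V=0
t=8: input=0 -> V=0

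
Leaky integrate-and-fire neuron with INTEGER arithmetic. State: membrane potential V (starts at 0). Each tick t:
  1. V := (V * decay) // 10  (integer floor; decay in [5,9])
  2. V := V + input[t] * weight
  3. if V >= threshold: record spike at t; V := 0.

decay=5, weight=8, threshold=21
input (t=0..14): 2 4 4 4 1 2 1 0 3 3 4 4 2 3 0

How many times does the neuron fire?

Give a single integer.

t=0: input=2 -> V=16
t=1: input=4 -> V=0 FIRE
t=2: input=4 -> V=0 FIRE
t=3: input=4 -> V=0 FIRE
t=4: input=1 -> V=8
t=5: input=2 -> V=20
t=6: input=1 -> V=18
t=7: input=0 -> V=9
t=8: input=3 -> V=0 FIRE
t=9: input=3 -> V=0 FIRE
t=10: input=4 -> V=0 FIRE
t=11: input=4 -> V=0 FIRE
t=12: input=2 -> V=16
t=13: input=3 -> V=0 FIRE
t=14: input=0 -> V=0

Answer: 8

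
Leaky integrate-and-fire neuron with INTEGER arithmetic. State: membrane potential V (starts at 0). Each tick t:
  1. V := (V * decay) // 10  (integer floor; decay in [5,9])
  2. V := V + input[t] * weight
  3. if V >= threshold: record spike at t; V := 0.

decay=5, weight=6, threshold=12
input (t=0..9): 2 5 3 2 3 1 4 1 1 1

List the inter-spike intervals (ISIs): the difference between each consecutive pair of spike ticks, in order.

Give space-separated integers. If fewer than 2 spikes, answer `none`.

t=0: input=2 -> V=0 FIRE
t=1: input=5 -> V=0 FIRE
t=2: input=3 -> V=0 FIRE
t=3: input=2 -> V=0 FIRE
t=4: input=3 -> V=0 FIRE
t=5: input=1 -> V=6
t=6: input=4 -> V=0 FIRE
t=7: input=1 -> V=6
t=8: input=1 -> V=9
t=9: input=1 -> V=10

Answer: 1 1 1 1 2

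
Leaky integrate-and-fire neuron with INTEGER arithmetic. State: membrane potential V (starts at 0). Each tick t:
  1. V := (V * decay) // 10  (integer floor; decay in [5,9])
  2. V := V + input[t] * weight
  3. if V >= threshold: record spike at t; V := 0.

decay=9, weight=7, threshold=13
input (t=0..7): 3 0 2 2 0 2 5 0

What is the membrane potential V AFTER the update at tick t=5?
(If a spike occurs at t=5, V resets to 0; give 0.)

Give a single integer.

t=0: input=3 -> V=0 FIRE
t=1: input=0 -> V=0
t=2: input=2 -> V=0 FIRE
t=3: input=2 -> V=0 FIRE
t=4: input=0 -> V=0
t=5: input=2 -> V=0 FIRE
t=6: input=5 -> V=0 FIRE
t=7: input=0 -> V=0

Answer: 0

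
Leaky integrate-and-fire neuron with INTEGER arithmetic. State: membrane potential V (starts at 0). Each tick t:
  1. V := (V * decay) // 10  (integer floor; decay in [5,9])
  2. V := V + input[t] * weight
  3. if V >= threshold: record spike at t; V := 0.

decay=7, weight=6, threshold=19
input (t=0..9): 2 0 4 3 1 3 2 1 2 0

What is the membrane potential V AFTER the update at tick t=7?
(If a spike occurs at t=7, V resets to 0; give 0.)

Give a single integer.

t=0: input=2 -> V=12
t=1: input=0 -> V=8
t=2: input=4 -> V=0 FIRE
t=3: input=3 -> V=18
t=4: input=1 -> V=18
t=5: input=3 -> V=0 FIRE
t=6: input=2 -> V=12
t=7: input=1 -> V=14
t=8: input=2 -> V=0 FIRE
t=9: input=0 -> V=0

Answer: 14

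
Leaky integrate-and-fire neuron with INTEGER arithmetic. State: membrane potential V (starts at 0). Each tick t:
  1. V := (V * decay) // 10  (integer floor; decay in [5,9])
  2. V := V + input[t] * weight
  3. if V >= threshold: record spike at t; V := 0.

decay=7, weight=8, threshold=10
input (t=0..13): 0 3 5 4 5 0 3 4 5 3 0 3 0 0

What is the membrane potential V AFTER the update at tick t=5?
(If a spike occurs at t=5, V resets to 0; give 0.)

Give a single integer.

Answer: 0

Derivation:
t=0: input=0 -> V=0
t=1: input=3 -> V=0 FIRE
t=2: input=5 -> V=0 FIRE
t=3: input=4 -> V=0 FIRE
t=4: input=5 -> V=0 FIRE
t=5: input=0 -> V=0
t=6: input=3 -> V=0 FIRE
t=7: input=4 -> V=0 FIRE
t=8: input=5 -> V=0 FIRE
t=9: input=3 -> V=0 FIRE
t=10: input=0 -> V=0
t=11: input=3 -> V=0 FIRE
t=12: input=0 -> V=0
t=13: input=0 -> V=0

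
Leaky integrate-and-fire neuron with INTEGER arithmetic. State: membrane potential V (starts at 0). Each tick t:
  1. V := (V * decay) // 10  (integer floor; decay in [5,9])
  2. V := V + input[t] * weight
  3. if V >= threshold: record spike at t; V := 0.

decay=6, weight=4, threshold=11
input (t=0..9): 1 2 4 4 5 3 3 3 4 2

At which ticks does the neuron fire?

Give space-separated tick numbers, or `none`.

Answer: 2 3 4 5 6 7 8

Derivation:
t=0: input=1 -> V=4
t=1: input=2 -> V=10
t=2: input=4 -> V=0 FIRE
t=3: input=4 -> V=0 FIRE
t=4: input=5 -> V=0 FIRE
t=5: input=3 -> V=0 FIRE
t=6: input=3 -> V=0 FIRE
t=7: input=3 -> V=0 FIRE
t=8: input=4 -> V=0 FIRE
t=9: input=2 -> V=8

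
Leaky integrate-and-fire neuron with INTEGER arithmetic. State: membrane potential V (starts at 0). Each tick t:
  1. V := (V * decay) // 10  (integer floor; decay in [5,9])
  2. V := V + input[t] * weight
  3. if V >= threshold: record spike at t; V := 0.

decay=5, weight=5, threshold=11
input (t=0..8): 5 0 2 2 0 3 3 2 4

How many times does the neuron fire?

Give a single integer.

t=0: input=5 -> V=0 FIRE
t=1: input=0 -> V=0
t=2: input=2 -> V=10
t=3: input=2 -> V=0 FIRE
t=4: input=0 -> V=0
t=5: input=3 -> V=0 FIRE
t=6: input=3 -> V=0 FIRE
t=7: input=2 -> V=10
t=8: input=4 -> V=0 FIRE

Answer: 5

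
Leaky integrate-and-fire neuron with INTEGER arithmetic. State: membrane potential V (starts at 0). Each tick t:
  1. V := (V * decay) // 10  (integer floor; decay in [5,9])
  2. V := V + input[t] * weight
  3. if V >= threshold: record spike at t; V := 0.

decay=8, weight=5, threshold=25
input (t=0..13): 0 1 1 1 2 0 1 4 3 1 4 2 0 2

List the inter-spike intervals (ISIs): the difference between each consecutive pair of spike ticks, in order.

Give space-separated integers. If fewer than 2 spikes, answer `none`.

Answer: 3

Derivation:
t=0: input=0 -> V=0
t=1: input=1 -> V=5
t=2: input=1 -> V=9
t=3: input=1 -> V=12
t=4: input=2 -> V=19
t=5: input=0 -> V=15
t=6: input=1 -> V=17
t=7: input=4 -> V=0 FIRE
t=8: input=3 -> V=15
t=9: input=1 -> V=17
t=10: input=4 -> V=0 FIRE
t=11: input=2 -> V=10
t=12: input=0 -> V=8
t=13: input=2 -> V=16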